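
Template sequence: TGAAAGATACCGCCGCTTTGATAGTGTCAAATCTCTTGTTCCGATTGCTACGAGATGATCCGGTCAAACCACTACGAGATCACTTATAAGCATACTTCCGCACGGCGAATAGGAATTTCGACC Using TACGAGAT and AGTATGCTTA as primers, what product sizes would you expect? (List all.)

48 bp, 24 bp

The forward primer TACGAGAT matches the top strand at positions 49–56, 73–80.
The reverse primer's reverse complement is TAAGCATACT, matching at positions 87–96.
Each forward site pairs with the reverse site to give a product ending at position 96: sizes 48, 24 bp.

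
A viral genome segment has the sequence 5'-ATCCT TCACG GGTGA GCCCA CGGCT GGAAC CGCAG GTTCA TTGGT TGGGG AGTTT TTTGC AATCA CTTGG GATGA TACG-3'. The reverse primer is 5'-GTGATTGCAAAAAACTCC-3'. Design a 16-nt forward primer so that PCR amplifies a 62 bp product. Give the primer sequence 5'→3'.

The reverse primer's reverse complement GGAGTTTTTTGCAATCAC matches the template at positions 49–66, so the product ends at position 66.
A 62 bp product then starts at position 66 − 62 + 1 = 5.
The forward primer is identical to the top strand there: TTCACGGGTGAGCCCA.

5'-TTCACGGGTGAGCCCA-3'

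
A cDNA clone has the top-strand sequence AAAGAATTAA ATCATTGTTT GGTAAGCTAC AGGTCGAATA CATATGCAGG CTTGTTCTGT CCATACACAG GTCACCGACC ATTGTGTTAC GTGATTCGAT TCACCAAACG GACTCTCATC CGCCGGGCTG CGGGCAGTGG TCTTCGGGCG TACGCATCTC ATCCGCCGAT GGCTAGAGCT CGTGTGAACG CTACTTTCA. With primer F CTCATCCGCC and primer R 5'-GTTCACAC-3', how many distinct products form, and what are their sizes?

The forward primer CTCATCCGCC matches the top strand at positions 115–124, 158–167.
The reverse primer's reverse complement is GTGTGAAC, matching at positions 182–189.
Each forward site pairs with the reverse site to give a product ending at position 189: sizes 75, 32 bp.

Two products: 75 bp, 32 bp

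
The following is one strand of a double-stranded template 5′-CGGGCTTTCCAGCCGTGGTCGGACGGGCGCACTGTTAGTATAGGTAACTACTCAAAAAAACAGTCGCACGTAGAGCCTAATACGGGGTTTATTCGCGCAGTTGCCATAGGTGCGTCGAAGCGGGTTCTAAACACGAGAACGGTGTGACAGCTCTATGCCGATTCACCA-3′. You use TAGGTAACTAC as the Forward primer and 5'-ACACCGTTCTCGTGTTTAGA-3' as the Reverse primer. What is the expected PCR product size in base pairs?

Scanning the template, TAGGTAACTAC occurs at positions 41–51; this primer anneals to the bottom strand there with its 3' end pointing downstream.
The reverse primer's reverse complement is TCTAAACACGAGAACGGTGT, which matches the template at positions 126–145.
Amplicon spans positions 41–145: 105 bp.

105 bp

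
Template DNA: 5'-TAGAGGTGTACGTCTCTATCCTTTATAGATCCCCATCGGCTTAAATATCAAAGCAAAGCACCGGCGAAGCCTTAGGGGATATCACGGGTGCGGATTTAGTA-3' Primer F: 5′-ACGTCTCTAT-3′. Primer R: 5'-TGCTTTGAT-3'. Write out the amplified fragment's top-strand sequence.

5'-ACGTCTCTATCCTTTATAGATCCCCATCGGCTTAAATATCAAAGCA-3'

Forward primer ACGTCTCTAT is found on the top strand at positions 10–19.
The reverse primer's reverse complement is ATCAAAGCA, which matches the template at positions 47–55.
The product is the template from position 10 through 55 (46 bp).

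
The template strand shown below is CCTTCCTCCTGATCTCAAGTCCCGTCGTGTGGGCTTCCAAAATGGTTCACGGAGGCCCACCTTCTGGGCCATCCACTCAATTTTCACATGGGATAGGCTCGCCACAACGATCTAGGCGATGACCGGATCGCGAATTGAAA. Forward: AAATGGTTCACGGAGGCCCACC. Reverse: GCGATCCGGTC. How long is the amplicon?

Scanning the template, AAATGGTTCACGGAGGCCCACC occurs at positions 40–61; this primer anneals to the bottom strand there with its 3' end pointing downstream.
The reverse primer's reverse complement is GACCGGATCGC, which matches the template at positions 121–131.
Amplicon spans positions 40–131: 92 bp.

92 bp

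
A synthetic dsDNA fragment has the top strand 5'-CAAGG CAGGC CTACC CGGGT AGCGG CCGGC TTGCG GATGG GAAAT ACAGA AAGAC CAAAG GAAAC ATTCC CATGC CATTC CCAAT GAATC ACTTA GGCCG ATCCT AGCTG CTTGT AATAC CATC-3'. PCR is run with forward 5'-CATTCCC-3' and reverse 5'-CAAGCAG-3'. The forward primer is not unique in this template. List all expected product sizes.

The forward primer CATTCCC matches the top strand at positions 65–71, 76–82.
The reverse primer's reverse complement is CTGCTTG, matching at positions 108–114.
Each forward site pairs with the reverse site to give a product ending at position 114: sizes 50, 39 bp.

50 bp, 39 bp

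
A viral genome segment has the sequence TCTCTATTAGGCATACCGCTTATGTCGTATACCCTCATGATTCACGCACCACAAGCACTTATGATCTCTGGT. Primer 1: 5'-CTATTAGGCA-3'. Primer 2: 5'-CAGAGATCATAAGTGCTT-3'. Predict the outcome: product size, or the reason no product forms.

Yes — a 67 bp product.

Primer 1 (CTATTAGGCA) matches the top strand at positions 4–13; it acts as a forward primer.
Primer 2's reverse complement is AAGCACTTATGATCTCTG, matching the top strand at positions 53–70; it acts as a reverse primer.
The 3' ends face each other across positions 4–70, giving a 67 bp product.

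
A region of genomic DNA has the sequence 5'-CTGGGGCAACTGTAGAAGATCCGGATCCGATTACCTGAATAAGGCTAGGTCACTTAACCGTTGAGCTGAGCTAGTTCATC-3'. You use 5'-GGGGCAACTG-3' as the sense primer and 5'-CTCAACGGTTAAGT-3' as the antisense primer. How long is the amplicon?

The forward primer matches the template at positions 3–12.
Taking the reverse complement of CTCAACGGTTAAGT gives ACTTAACCGTTGAG, found at positions 52–65 on the template; the primer anneals here to the top strand with its 3' end pointing upstream.
Product length = (reverse-primer end) − (forward-primer start) + 1 = 65 − 3 + 1 = 63 bp.

63 bp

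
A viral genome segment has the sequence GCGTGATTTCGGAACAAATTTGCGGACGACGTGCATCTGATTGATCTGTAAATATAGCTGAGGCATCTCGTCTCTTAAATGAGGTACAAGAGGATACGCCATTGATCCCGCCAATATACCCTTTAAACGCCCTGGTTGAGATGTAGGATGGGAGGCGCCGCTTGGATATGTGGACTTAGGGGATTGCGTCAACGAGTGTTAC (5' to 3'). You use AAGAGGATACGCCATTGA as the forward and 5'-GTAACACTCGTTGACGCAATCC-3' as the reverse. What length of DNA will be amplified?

115 bp

The forward primer matches the template at positions 88–105.
The reverse primer's reverse complement is GGATTGCGTCAACGAGTGTTAC, which matches the template at positions 181–202.
The product runs from position 88 to position 202, so its length is 202 − 88 + 1 = 115 bp.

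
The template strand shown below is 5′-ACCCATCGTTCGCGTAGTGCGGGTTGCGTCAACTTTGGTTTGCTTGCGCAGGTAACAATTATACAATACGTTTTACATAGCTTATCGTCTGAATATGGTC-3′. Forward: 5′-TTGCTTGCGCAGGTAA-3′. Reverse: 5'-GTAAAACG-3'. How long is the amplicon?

Forward primer TTGCTTGCGCAGGTAA is found on the top strand at positions 40–55.
Reverse complement of the reverse primer: CGTTTTAC. This occurs on the top strand at positions 69–76.
Amplicon spans positions 40–76: 37 bp.

37 bp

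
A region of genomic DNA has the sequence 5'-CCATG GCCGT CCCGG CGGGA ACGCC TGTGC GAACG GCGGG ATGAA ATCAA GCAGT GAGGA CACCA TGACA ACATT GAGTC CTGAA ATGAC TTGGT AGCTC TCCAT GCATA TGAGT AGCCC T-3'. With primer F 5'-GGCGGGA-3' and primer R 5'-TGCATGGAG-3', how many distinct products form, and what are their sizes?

Two products: 95 bp, 74 bp

The forward primer GGCGGGA matches the top strand at positions 14–20, 35–41.
The reverse primer's reverse complement is CTCCATGCA, matching at positions 100–108.
Each forward site pairs with the reverse site to give a product ending at position 108: sizes 95, 74 bp.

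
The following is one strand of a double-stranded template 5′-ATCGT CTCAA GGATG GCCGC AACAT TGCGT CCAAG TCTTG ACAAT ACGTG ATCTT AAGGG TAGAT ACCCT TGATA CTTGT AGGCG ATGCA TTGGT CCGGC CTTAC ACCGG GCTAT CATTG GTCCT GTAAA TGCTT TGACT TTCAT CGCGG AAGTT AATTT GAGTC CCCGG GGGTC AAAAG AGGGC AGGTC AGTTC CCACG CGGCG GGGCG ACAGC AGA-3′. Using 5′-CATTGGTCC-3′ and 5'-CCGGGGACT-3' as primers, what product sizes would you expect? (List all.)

82 bp, 55 bp

The forward primer CATTGGTCC matches the top strand at positions 89–97, 116–124.
The reverse primer's reverse complement is AGTCCCCGG, matching at positions 162–170.
Each forward site pairs with the reverse site to give a product ending at position 170: sizes 82, 55 bp.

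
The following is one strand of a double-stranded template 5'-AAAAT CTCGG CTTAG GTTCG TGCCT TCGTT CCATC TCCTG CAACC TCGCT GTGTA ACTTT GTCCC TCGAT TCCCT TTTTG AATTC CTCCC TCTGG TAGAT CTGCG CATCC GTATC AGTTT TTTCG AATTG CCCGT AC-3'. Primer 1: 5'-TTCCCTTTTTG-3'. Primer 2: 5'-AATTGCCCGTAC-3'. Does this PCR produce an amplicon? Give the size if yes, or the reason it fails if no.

Primer 1 (TTCCCTTTTTG) matches the top strand at positions 70–80 (3' end points downstream).
Primer 2 (AATTGCCCGTAC) also matches the top strand directly, at positions 126–137 — its reverse complement GTACGGGCAATT is not present.
Both primers anneal to the bottom strand with 3' ends pointing the same way, so neither can prime synthesis back toward the other.

No product — both primers anneal to the same strand and extend in the same direction.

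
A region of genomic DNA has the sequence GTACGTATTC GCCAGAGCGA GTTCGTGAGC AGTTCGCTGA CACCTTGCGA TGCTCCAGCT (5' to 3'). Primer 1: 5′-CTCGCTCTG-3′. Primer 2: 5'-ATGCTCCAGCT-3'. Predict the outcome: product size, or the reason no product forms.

No product — the primers' 3' ends point away from each other.

Primer 1 (CTCGCTCTG) has reverse complement CAGAGCGAG, which matches the top strand at positions 13–21; primer 1 anneals to the top strand there with its 3' end pointing upstream toward position 13.
Primer 2 (ATGCTCCAGCT) matches the top strand directly at positions 50–60; it anneals to the bottom strand with its 3' end pointing downstream toward position 60.
The 3' ends diverge (primer 1 extends toward position 1, primer 2 toward position 60), so the primers never converge on a shared product.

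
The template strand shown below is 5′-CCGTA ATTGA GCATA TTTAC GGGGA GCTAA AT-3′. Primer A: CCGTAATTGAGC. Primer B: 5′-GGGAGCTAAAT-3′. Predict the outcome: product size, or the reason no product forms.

No product — both primers anneal to the same strand and extend in the same direction.

Primer A (CCGTAATTGAGC) matches the top strand at positions 1–12 (3' end points downstream).
Primer B (GGGAGCTAAAT) also matches the top strand directly, at positions 22–32 — its reverse complement ATTTAGCTCCC is not present.
Both primers anneal to the bottom strand with 3' ends pointing the same way, so neither can prime synthesis back toward the other.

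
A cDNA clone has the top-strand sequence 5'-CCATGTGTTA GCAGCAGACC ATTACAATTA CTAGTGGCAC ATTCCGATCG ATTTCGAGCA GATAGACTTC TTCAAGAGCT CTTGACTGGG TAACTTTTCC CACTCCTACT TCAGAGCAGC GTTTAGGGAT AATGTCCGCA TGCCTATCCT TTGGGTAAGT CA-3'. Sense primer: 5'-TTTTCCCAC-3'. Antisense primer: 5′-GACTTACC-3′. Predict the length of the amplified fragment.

67 bp

Scanning the template, TTTTCCCAC occurs at positions 95–103; this primer anneals to the bottom strand there with its 3' end pointing downstream.
The reverse primer's reverse complement is GGTAAGTC, which matches the template at positions 154–161.
Amplicon spans positions 95–161: 67 bp.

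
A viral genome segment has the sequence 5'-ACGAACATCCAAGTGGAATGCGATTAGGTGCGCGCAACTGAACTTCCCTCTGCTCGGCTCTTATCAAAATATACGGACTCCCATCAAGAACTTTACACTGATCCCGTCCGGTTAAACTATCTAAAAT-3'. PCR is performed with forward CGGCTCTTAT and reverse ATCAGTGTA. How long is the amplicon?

48 bp

The forward primer matches the template at positions 55–64.
Taking the reverse complement of ATCAGTGTA gives TACACTGAT, found at positions 94–102 on the template; the primer anneals here to the top strand with its 3' end pointing upstream.
Amplicon spans positions 55–102: 48 bp.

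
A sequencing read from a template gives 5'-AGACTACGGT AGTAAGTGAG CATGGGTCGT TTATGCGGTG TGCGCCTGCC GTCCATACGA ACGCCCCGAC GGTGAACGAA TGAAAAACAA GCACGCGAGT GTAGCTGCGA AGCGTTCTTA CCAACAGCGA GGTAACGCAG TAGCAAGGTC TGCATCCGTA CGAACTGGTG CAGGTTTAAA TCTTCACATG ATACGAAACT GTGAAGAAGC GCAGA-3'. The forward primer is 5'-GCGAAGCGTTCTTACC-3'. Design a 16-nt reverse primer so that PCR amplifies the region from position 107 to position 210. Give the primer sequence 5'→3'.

5'-GCTTCTTCACAGTTTC-3'

The product's 3' end on the top strand is position 210.
The reverse primer anneals to the top strand over positions 195–210, i.e. to GAAACTGTGAAGAAGC.
Its sequence written 5'→3' is the reverse complement: GCTTCTTCACAGTTTC.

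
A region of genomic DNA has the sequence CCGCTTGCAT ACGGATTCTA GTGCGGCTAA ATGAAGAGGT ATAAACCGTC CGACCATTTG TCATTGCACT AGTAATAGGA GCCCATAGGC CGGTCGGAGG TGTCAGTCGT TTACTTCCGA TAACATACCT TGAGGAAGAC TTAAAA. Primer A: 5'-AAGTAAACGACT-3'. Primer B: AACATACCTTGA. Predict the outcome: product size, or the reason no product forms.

Primer A (AAGTAAACGACT) has reverse complement AGTCGTTTACTT, which matches the top strand at positions 105–116; primer A anneals to the top strand there with its 3' end pointing upstream toward position 105.
Primer B (AACATACCTTGA) matches the top strand directly at positions 122–133; it anneals to the bottom strand with its 3' end pointing downstream toward position 133.
The 3' ends diverge (primer A extends toward position 1, primer B toward position 146), so the primers never converge on a shared product.

No product — the primers' 3' ends point away from each other.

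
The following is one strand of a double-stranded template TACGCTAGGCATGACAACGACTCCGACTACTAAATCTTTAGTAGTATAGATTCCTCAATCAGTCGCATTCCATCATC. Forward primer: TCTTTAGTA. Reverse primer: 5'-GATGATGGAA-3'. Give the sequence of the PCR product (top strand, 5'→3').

5'-TCTTTAGTAGTATAGATTCCTCAATCAGTCGCATTCCATCATC-3'

Forward primer TCTTTAGTA is found on the top strand at positions 35–43.
Reverse complement of the reverse primer: TTCCATCATC. This occurs on the top strand at positions 68–77.
The product is the template from position 35 through 77 (43 bp).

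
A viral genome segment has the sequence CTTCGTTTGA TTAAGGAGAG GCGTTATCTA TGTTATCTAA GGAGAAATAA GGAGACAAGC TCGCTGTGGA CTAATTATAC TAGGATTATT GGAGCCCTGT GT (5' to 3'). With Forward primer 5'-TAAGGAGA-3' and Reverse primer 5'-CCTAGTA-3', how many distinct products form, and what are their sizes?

Three products: 73 bp, 47 bp, 37 bp

The forward primer TAAGGAGA matches the top strand at positions 12–19, 38–45, 48–55.
The reverse primer's reverse complement is TACTAGG, matching at positions 78–84.
Each forward site pairs with the reverse site to give a product ending at position 84: sizes 73, 47, 37 bp.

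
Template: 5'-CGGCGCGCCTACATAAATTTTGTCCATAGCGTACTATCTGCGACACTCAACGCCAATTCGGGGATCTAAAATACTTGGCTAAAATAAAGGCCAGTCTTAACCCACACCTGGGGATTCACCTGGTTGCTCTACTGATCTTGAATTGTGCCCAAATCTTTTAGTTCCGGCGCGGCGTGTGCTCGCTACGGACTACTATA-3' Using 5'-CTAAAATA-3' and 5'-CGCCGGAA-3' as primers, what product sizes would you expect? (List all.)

The forward primer CTAAAATA matches the top strand at positions 66–73, 79–86.
The reverse primer's reverse complement is TTCCGGCG, matching at positions 162–169.
Each forward site pairs with the reverse site to give a product ending at position 169: sizes 104, 91 bp.

104 bp, 91 bp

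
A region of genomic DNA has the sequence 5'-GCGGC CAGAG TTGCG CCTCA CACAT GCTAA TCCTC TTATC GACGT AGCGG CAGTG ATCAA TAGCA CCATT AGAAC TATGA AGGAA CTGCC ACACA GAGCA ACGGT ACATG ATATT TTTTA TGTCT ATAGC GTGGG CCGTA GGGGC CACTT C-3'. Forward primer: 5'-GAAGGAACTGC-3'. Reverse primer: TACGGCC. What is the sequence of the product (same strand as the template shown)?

The forward primer matches the template at positions 79–89.
The reverse primer's reverse complement is GGCCGTA, which matches the template at positions 134–140.
The product is the template from position 79 through 140 (62 bp).

5'-GAAGGAACTGCCACACAGAGCAACGGTACATGATATTTTTTATGTCTATAGCGTGGGCCGTA-3'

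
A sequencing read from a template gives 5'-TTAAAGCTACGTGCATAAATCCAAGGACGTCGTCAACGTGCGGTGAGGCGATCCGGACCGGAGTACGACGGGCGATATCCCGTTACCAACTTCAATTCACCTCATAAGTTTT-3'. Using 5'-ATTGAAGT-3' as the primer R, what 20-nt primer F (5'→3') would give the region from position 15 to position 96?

The reverse primer's reverse complement ACTTCAAT matches the template at positions 89–96; the product starts at position 15.
The forward primer is identical to the top strand over positions 15–34: ATAAATCCAAGGACGTCGTC.

5'-ATAAATCCAAGGACGTCGTC-3'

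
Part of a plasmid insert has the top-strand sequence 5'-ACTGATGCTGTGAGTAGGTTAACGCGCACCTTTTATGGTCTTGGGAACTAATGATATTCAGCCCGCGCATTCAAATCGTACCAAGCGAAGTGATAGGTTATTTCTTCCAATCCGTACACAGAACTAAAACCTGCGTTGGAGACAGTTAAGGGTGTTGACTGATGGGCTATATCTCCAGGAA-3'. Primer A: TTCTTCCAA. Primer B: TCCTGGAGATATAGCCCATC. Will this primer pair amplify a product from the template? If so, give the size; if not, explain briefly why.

Yes — a 79 bp product.

Primer A (TTCTTCCAA) matches the top strand at positions 102–110; it acts as a forward primer.
Primer B's reverse complement is GATGGGCTATATCTCCAGGA, matching the top strand at positions 161–180; it acts as a reverse primer.
The 3' ends face each other across positions 102–180, giving a 79 bp product.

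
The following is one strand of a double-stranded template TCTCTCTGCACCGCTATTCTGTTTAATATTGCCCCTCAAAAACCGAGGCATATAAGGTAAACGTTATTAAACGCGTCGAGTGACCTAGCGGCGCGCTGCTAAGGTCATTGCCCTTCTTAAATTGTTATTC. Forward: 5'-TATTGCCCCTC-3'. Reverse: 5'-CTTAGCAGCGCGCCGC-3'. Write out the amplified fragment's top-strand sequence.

5'-TATTGCCCCTCAAAAACCGAGGCATATAAGGTAAACGTTATTAAACGCGTCGAGTGACCTAGCGGCGCGCTGCTAAG-3'

Scanning the template, TATTGCCCCTC occurs at positions 27–37; this primer anneals to the bottom strand there with its 3' end pointing downstream.
Taking the reverse complement of CTTAGCAGCGCGCCGC gives GCGGCGCGCTGCTAAG, found at positions 88–103 on the template; the primer anneals here to the top strand with its 3' end pointing upstream.
The product is the template from position 27 through 103 (77 bp).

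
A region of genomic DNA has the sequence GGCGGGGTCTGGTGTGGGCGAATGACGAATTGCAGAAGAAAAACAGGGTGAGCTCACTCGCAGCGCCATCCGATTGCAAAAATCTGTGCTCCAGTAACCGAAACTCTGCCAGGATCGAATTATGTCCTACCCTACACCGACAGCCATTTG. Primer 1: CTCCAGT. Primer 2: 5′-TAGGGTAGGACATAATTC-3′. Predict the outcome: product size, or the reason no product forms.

Yes — a 46 bp product.

Primer 1 (CTCCAGT) matches the top strand at positions 89–95; it acts as a forward primer.
Primer 2's reverse complement is GAATTATGTCCTACCCTA, matching the top strand at positions 117–134; it acts as a reverse primer.
The 3' ends face each other across positions 89–134, giving a 46 bp product.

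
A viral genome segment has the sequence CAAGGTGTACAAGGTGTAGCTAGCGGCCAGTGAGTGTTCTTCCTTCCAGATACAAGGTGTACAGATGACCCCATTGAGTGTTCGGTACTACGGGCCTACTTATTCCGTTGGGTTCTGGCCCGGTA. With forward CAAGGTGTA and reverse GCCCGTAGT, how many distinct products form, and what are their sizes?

The forward primer CAAGGTGTA matches the top strand at positions 1–9, 10–18, 53–61.
The reverse primer's reverse complement is ACTACGGGC, matching at positions 87–95.
Each forward site pairs with the reverse site to give a product ending at position 95: sizes 95, 86, 43 bp.

Three products: 95 bp, 86 bp, 43 bp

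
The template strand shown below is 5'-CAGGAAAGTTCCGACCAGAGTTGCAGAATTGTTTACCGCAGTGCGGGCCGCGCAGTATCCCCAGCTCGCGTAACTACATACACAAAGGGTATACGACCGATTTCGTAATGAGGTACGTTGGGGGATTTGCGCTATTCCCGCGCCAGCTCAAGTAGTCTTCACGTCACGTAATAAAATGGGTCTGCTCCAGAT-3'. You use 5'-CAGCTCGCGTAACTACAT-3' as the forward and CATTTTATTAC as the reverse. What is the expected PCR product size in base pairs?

Forward primer CAGCTCGCGTAACTACAT is found on the top strand at positions 62–79.
The reverse primer's reverse complement is GTAATAAAATG, which matches the template at positions 168–178.
The product runs from position 62 to position 178, so its length is 178 − 62 + 1 = 117 bp.

117 bp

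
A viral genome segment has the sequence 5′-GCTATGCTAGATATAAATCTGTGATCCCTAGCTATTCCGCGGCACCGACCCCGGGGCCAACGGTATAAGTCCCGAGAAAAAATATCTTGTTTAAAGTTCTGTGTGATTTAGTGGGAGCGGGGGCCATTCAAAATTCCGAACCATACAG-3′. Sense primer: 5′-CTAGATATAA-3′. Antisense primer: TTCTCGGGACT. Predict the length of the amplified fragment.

72 bp

Scanning the template, CTAGATATAA occurs at positions 7–16; this primer anneals to the bottom strand there with its 3' end pointing downstream.
The reverse primer's reverse complement is AGTCCCGAGAA, which matches the template at positions 68–78.
The product runs from position 7 to position 78, so its length is 78 − 7 + 1 = 72 bp.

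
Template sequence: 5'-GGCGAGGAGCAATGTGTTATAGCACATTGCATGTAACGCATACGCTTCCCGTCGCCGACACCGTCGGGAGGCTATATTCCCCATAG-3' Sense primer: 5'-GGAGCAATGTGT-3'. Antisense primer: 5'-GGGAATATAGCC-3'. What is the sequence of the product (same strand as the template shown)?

5'-GGAGCAATGTGTTATAGCACATTGCATGTAACGCATACGCTTCCCGTCGCCGACACCGTCGGGAGGCTATATTCCC-3'

Forward primer GGAGCAATGTGT is found on the top strand at positions 6–17.
Taking the reverse complement of GGGAATATAGCC gives GGCTATATTCCC, found at positions 70–81 on the template; the primer anneals here to the top strand with its 3' end pointing upstream.
The product is the template from position 6 through 81 (76 bp).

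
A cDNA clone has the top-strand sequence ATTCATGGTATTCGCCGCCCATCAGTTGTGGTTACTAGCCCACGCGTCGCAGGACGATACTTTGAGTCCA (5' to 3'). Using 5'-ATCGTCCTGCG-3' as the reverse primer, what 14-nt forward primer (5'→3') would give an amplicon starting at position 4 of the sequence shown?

The reverse primer's reverse complement CGCAGGACGAT matches the template at positions 48–58; the product starts at position 4.
The forward primer is identical to the top strand over positions 4–17: CATGGTATTCGCCG.

5'-CATGGTATTCGCCG-3'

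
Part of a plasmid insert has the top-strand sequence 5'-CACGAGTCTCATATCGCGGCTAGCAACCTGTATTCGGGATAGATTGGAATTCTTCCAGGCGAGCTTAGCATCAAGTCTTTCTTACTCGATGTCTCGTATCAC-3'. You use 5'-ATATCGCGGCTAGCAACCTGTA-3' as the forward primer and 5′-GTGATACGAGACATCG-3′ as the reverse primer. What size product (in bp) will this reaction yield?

Forward primer ATATCGCGGCTAGCAACCTGTA is found on the top strand at positions 11–32.
Taking the reverse complement of GTGATACGAGACATCG gives CGATGTCTCGTATCAC, found at positions 87–102 on the template; the primer anneals here to the top strand with its 3' end pointing upstream.
The product runs from position 11 to position 102, so its length is 102 − 11 + 1 = 92 bp.

92 bp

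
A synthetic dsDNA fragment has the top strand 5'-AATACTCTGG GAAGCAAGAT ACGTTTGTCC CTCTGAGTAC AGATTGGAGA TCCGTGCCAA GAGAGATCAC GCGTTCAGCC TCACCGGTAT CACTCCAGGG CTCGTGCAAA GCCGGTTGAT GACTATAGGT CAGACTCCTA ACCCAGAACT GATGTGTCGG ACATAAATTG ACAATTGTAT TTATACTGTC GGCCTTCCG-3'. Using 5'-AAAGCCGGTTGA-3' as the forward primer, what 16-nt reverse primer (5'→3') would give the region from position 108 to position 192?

The product's 3' end on the top strand is position 192.
The reverse primer anneals to the top strand over positions 177–192, i.e. to GTATTTATACTGTCGG.
Its sequence written 5'→3' is the reverse complement: CCGACAGTATAAATAC.

5'-CCGACAGTATAAATAC-3'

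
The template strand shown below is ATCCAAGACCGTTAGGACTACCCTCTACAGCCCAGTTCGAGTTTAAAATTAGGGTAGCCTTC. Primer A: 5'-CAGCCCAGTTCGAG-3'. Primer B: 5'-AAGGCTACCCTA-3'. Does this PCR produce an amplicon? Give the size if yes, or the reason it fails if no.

Primer A (CAGCCCAGTTCGAG) matches the top strand at positions 28–41; it acts as a forward primer.
Primer B's reverse complement is TAGGGTAGCCTT, matching the top strand at positions 50–61; it acts as a reverse primer.
The 3' ends face each other across positions 28–61, giving a 34 bp product.

Yes — a 34 bp product.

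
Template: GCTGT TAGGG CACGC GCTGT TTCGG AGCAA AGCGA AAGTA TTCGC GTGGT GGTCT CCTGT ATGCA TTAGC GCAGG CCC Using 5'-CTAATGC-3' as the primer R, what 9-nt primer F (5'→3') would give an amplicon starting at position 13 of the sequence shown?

5'-CGCGCTGTT-3'

The reverse primer's reverse complement GCATTAG matches the template at positions 63–69; the product starts at position 13.
The forward primer is identical to the top strand over positions 13–21: CGCGCTGTT.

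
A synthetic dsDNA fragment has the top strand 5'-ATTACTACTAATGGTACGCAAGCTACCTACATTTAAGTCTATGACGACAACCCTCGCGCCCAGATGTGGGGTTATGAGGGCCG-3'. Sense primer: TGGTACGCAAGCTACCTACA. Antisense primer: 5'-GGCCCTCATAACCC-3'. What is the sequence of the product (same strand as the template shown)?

5'-TGGTACGCAAGCTACCTACATTTAAGTCTATGACGACAACCCTCGCGCCCAGATGTGGGGTTATGAGGGCC-3'

Forward primer TGGTACGCAAGCTACCTACA is found on the top strand at positions 12–31.
Reverse complement of the reverse primer: GGGTTATGAGGGCC. This occurs on the top strand at positions 69–82.
The product is the template from position 12 through 82 (71 bp).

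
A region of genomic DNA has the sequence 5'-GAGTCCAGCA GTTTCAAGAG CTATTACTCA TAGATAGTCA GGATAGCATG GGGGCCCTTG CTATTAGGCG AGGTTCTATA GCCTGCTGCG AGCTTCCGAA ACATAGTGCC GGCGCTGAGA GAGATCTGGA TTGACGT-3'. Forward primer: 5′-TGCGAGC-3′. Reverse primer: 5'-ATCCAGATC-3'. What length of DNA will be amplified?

45 bp

Scanning the template, TGCGAGC occurs at positions 87–93; this primer anneals to the bottom strand there with its 3' end pointing downstream.
The reverse primer's reverse complement is GATCTGGAT, which matches the template at positions 123–131.
Product length = (reverse-primer end) − (forward-primer start) + 1 = 131 − 87 + 1 = 45 bp.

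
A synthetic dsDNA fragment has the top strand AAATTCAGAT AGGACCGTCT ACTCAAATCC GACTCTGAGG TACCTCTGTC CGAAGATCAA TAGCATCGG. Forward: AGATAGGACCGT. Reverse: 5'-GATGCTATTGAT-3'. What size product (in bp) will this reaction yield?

Scanning the template, AGATAGGACCGT occurs at positions 7–18; this primer anneals to the bottom strand there with its 3' end pointing downstream.
The reverse primer's reverse complement is ATCAATAGCATC, which matches the template at positions 56–67.
Amplicon spans positions 7–67: 61 bp.

61 bp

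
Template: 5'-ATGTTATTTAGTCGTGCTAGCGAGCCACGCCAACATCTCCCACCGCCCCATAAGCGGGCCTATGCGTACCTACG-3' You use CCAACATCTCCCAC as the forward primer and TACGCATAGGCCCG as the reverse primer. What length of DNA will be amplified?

39 bp

Forward primer CCAACATCTCCCAC is found on the top strand at positions 30–43.
The reverse primer's reverse complement is CGGGCCTATGCGTA, which matches the template at positions 55–68.
Product length = (reverse-primer end) − (forward-primer start) + 1 = 68 − 30 + 1 = 39 bp.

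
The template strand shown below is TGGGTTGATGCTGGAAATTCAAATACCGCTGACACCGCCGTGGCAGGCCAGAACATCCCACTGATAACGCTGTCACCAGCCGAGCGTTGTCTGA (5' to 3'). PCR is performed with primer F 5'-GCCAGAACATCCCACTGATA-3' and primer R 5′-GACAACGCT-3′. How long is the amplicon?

45 bp

Scanning the template, GCCAGAACATCCCACTGATA occurs at positions 47–66; this primer anneals to the bottom strand there with its 3' end pointing downstream.
Reverse complement of the reverse primer: AGCGTTGTC. This occurs on the top strand at positions 83–91.
Product length = (reverse-primer end) − (forward-primer start) + 1 = 91 − 47 + 1 = 45 bp.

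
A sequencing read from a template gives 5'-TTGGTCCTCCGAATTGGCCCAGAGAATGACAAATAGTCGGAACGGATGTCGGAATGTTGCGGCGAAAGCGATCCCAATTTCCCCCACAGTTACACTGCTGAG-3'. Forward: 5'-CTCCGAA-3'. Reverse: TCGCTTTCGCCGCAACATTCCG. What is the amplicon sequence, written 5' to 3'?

5'-CTCCGAATTGGCCCAGAGAATGACAAATAGTCGGAACGGATGTCGGAATGTTGCGGCGAAAGCGA-3'

Scanning the template, CTCCGAA occurs at positions 7–13; this primer anneals to the bottom strand there with its 3' end pointing downstream.
The reverse primer's reverse complement is CGGAATGTTGCGGCGAAAGCGA, which matches the template at positions 50–71.
The product is the template from position 7 through 71 (65 bp).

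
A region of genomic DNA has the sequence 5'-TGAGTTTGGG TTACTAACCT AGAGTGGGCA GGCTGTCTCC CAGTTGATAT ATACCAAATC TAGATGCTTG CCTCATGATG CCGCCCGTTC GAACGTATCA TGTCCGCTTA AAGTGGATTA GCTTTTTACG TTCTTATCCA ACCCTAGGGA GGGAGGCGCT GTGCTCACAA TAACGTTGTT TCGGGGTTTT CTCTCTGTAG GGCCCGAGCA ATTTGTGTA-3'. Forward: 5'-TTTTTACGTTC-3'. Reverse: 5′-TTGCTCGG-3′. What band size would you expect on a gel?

89 bp

Forward primer TTTTTACGTTC is found on the top strand at positions 123–133.
Reverse complement of the reverse primer: CCGAGCAA. This occurs on the top strand at positions 204–211.
The product runs from position 123 to position 211, so its length is 211 − 123 + 1 = 89 bp.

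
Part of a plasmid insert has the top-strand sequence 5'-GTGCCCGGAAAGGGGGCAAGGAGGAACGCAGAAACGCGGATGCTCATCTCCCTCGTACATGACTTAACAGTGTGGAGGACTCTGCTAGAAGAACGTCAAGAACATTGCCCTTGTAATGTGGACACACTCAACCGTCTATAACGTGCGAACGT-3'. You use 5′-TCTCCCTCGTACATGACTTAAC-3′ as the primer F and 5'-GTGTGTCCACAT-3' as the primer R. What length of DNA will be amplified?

The forward primer matches the template at positions 47–68.
The reverse primer's reverse complement is ATGTGGACACAC, which matches the template at positions 116–127.
Amplicon spans positions 47–127: 81 bp.

81 bp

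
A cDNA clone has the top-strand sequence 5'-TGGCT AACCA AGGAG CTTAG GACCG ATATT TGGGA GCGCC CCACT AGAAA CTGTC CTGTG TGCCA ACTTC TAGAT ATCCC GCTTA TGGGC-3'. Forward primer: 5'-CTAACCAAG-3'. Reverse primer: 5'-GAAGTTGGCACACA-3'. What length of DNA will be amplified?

67 bp

The forward primer matches the template at positions 4–12.
Taking the reverse complement of GAAGTTGGCACACA gives TGTGTGCCAACTTC, found at positions 57–70 on the template; the primer anneals here to the top strand with its 3' end pointing upstream.
Amplicon spans positions 4–70: 67 bp.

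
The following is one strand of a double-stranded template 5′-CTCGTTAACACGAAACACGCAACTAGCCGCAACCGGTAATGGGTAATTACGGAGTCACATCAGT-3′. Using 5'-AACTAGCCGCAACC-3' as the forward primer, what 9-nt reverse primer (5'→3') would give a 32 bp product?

5'-CCGTAATTA-3'

The forward primer binds at positions 21–34, so a 32 bp product ends at position 21 + 32 − 1 = 52.
The reverse primer anneals to the top strand over positions 44–52, i.e. to TAATTACGG.
Its sequence written 5'→3' is the reverse complement: CCGTAATTA.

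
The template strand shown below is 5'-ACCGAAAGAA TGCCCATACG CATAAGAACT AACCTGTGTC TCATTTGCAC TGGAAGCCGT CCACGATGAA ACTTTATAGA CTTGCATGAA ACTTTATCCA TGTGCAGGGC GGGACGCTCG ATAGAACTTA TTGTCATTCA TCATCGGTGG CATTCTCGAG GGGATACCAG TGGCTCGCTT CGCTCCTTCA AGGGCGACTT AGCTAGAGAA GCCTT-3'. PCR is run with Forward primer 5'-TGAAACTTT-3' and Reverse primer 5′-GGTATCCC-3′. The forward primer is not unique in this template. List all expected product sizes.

102 bp, 82 bp

The forward primer TGAAACTTT matches the top strand at positions 67–75, 87–95.
The reverse primer's reverse complement is GGGATACC, matching at positions 161–168.
Each forward site pairs with the reverse site to give a product ending at position 168: sizes 102, 82 bp.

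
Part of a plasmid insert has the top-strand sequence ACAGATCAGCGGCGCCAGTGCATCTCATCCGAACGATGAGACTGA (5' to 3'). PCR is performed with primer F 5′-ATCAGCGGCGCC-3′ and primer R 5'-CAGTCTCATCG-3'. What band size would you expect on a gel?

40 bp

Forward primer ATCAGCGGCGCC is found on the top strand at positions 5–16.
The reverse primer's reverse complement is CGATGAGACTG, which matches the template at positions 34–44.
The product runs from position 5 to position 44, so its length is 44 − 5 + 1 = 40 bp.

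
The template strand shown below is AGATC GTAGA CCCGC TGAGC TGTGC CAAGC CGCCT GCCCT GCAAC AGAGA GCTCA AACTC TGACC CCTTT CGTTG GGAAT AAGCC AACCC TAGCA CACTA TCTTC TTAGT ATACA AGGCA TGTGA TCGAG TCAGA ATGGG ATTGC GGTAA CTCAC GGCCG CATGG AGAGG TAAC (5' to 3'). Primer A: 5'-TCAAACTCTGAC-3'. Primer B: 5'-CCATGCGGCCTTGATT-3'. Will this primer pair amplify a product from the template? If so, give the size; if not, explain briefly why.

Primer B (CCATGCGGCCTTGATT) does not match the top strand, and its reverse complement AATCAAGGCCGCATGG does not match either.
With no annealing site for primer B, no amplification occurs.

No product — primer B has no binding site in the template.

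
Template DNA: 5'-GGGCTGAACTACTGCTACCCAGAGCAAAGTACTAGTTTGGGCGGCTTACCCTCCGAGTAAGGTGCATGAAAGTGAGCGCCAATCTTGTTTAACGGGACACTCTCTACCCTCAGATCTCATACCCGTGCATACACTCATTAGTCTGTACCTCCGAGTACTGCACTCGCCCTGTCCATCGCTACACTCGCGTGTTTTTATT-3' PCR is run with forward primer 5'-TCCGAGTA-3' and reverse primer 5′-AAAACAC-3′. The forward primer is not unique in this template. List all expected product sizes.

144 bp, 46 bp

The forward primer TCCGAGTA matches the top strand at positions 52–59, 150–157.
The reverse primer's reverse complement is GTGTTTT, matching at positions 189–195.
Each forward site pairs with the reverse site to give a product ending at position 195: sizes 144, 46 bp.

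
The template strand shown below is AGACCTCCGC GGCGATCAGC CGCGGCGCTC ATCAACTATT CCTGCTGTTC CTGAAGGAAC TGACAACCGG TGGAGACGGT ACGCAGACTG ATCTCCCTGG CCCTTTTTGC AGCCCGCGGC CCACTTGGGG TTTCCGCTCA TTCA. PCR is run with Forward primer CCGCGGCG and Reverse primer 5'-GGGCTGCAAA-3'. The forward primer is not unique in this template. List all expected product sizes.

109 bp, 96 bp

The forward primer CCGCGGCG matches the top strand at positions 7–14, 20–27.
The reverse primer's reverse complement is TTTGCAGCCC, matching at positions 106–115.
Each forward site pairs with the reverse site to give a product ending at position 115: sizes 109, 96 bp.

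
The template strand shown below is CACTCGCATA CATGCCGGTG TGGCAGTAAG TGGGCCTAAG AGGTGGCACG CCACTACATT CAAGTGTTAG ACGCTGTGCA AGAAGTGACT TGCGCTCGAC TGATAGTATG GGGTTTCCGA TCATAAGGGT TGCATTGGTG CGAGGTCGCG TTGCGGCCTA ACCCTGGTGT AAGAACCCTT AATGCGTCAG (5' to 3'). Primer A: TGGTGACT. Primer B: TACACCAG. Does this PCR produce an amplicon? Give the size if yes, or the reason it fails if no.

Primer A (TGGTGACT) does not match the top strand, and its reverse complement AGTCACCA does not match either.
With no annealing site for primer A, no amplification occurs.

No product — primer A has no binding site in the template.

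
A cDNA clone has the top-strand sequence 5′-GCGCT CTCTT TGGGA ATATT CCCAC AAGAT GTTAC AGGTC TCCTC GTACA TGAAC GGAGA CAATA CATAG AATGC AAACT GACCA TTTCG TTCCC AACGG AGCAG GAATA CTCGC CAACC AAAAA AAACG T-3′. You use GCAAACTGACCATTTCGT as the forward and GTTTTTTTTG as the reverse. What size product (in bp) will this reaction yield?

Forward primer GCAAACTGACCATTTCGT is found on the top strand at positions 74–91.
The reverse primer's reverse complement is CAAAAAAAAC, which matches the template at positions 120–129.
Amplicon spans positions 74–129: 56 bp.

56 bp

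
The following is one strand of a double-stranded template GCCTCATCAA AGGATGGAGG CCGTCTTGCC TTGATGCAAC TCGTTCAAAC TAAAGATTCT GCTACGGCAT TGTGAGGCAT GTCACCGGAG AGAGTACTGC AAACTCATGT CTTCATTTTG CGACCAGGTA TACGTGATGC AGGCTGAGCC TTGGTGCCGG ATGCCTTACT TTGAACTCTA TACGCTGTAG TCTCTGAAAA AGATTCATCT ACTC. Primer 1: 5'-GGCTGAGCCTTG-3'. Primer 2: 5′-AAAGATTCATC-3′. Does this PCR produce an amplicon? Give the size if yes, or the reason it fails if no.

No product — both primers anneal to the same strand and extend in the same direction.

Primer 1 (GGCTGAGCCTTG) matches the top strand at positions 142–153 (3' end points downstream).
Primer 2 (AAAGATTCATC) also matches the top strand directly, at positions 199–209 — its reverse complement GATGAATCTTT is not present.
Both primers anneal to the bottom strand with 3' ends pointing the same way, so neither can prime synthesis back toward the other.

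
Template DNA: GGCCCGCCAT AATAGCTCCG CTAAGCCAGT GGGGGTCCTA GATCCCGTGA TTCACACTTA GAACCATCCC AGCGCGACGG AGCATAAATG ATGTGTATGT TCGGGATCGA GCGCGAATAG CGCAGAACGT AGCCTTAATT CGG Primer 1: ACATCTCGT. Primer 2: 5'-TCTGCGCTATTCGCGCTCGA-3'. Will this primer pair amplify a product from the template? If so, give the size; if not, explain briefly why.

Primer 1 (ACATCTCGT) does not match the top strand, and its reverse complement ACGAGATGT does not match either.
With no annealing site for primer 1, no amplification occurs.

No product — primer 1 has no binding site in the template.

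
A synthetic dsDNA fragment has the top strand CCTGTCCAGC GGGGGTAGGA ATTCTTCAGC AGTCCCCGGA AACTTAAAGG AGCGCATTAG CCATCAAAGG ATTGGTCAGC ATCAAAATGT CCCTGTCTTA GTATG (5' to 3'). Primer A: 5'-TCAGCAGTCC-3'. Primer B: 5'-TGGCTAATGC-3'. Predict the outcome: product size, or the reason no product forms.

Yes — a 38 bp product.

Primer A (TCAGCAGTCC) matches the top strand at positions 26–35; it acts as a forward primer.
Primer B's reverse complement is GCATTAGCCA, matching the top strand at positions 54–63; it acts as a reverse primer.
The 3' ends face each other across positions 26–63, giving a 38 bp product.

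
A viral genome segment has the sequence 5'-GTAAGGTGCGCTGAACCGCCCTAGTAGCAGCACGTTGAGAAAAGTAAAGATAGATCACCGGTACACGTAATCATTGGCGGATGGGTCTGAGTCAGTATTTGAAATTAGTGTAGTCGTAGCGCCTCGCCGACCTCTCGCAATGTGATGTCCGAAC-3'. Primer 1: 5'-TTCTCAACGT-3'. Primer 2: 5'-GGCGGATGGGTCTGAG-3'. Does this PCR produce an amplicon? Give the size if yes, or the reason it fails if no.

No product — the primers' 3' ends point away from each other.

Primer 1 (TTCTCAACGT) has reverse complement ACGTTGAGAA, which matches the top strand at positions 32–41; primer 1 anneals to the top strand there with its 3' end pointing upstream toward position 32.
Primer 2 (GGCGGATGGGTCTGAG) matches the top strand directly at positions 76–91; it anneals to the bottom strand with its 3' end pointing downstream toward position 91.
The 3' ends diverge (primer 1 extends toward position 1, primer 2 toward position 154), so the primers never converge on a shared product.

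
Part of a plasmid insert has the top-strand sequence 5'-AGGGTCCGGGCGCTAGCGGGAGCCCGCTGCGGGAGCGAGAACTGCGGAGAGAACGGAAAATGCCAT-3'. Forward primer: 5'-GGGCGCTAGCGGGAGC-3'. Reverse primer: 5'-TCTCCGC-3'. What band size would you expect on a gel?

Scanning the template, GGGCGCTAGCGGGAGC occurs at positions 8–23; this primer anneals to the bottom strand there with its 3' end pointing downstream.
Taking the reverse complement of TCTCCGC gives GCGGAGA, found at positions 44–50 on the template; the primer anneals here to the top strand with its 3' end pointing upstream.
Product length = (reverse-primer end) − (forward-primer start) + 1 = 50 − 8 + 1 = 43 bp.

43 bp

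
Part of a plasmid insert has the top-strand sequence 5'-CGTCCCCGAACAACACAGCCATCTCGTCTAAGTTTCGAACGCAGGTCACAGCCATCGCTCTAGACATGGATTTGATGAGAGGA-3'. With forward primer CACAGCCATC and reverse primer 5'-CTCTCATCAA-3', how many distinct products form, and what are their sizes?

The forward primer CACAGCCATC matches the top strand at positions 14–23, 47–56.
The reverse primer's reverse complement is TTGATGAGAG, matching at positions 72–81.
Each forward site pairs with the reverse site to give a product ending at position 81: sizes 68, 35 bp.

Two products: 68 bp, 35 bp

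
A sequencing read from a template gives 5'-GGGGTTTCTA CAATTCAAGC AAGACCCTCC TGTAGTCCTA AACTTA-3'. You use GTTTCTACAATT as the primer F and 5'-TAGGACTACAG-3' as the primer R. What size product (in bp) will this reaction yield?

The forward primer matches the template at positions 4–15.
The reverse primer's reverse complement is CTGTAGTCCTA, which matches the template at positions 30–40.
Product length = (reverse-primer end) − (forward-primer start) + 1 = 40 − 4 + 1 = 37 bp.

37 bp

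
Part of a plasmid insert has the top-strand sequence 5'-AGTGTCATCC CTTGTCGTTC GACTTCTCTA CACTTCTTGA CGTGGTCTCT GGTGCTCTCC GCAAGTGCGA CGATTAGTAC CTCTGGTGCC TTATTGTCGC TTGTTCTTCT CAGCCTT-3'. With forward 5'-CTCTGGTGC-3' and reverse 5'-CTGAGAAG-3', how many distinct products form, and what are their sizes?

Two products: 67 bp, 33 bp

The forward primer CTCTGGTGC matches the top strand at positions 47–55, 81–89.
The reverse primer's reverse complement is CTTCTCAG, matching at positions 106–113.
Each forward site pairs with the reverse site to give a product ending at position 113: sizes 67, 33 bp.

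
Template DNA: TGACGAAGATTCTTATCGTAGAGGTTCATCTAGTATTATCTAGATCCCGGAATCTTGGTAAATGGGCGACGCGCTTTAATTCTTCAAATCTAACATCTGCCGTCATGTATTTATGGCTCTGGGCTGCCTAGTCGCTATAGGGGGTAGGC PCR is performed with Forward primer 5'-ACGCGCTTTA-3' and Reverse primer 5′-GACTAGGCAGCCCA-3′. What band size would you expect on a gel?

65 bp

The forward primer matches the template at positions 69–78.
Reverse complement of the reverse primer: TGGGCTGCCTAGTC. This occurs on the top strand at positions 120–133.
Amplicon spans positions 69–133: 65 bp.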